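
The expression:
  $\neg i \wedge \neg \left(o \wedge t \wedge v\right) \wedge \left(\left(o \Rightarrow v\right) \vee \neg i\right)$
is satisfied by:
  {i: False, o: False, v: False, t: False}
  {t: True, i: False, o: False, v: False}
  {v: True, i: False, o: False, t: False}
  {t: True, v: True, i: False, o: False}
  {o: True, t: False, i: False, v: False}
  {t: True, o: True, i: False, v: False}
  {v: True, o: True, t: False, i: False}


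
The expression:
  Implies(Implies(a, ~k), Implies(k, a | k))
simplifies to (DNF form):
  True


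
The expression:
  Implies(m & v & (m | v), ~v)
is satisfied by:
  {m: False, v: False}
  {v: True, m: False}
  {m: True, v: False}


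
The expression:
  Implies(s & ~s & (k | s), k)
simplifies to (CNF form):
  True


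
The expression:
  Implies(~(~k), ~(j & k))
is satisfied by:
  {k: False, j: False}
  {j: True, k: False}
  {k: True, j: False}


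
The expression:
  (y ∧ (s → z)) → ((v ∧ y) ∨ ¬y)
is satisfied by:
  {v: True, s: True, z: False, y: False}
  {v: True, z: False, s: False, y: False}
  {v: True, s: True, z: True, y: False}
  {v: True, z: True, s: False, y: False}
  {s: True, v: False, z: False, y: False}
  {v: False, z: False, s: False, y: False}
  {s: True, z: True, v: False, y: False}
  {z: True, v: False, s: False, y: False}
  {y: True, s: True, v: True, z: False}
  {y: True, v: True, z: False, s: False}
  {y: True, s: True, v: True, z: True}
  {y: True, v: True, z: True, s: False}
  {y: True, s: True, v: False, z: False}


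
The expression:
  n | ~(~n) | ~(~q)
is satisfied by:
  {n: True, q: True}
  {n: True, q: False}
  {q: True, n: False}


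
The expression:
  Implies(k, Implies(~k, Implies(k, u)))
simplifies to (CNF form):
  True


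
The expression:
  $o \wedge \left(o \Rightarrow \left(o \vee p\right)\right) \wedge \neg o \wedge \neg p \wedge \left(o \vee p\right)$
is never true.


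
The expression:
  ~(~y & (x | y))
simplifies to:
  y | ~x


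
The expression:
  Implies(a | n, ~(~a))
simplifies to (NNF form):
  a | ~n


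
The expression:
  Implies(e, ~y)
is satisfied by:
  {e: False, y: False}
  {y: True, e: False}
  {e: True, y: False}


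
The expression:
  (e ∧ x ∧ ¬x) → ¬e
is always true.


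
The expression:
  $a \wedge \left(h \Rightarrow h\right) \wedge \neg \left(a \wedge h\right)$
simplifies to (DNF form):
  $a \wedge \neg h$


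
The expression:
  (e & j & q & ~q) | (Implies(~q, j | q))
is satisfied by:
  {q: True, j: True}
  {q: True, j: False}
  {j: True, q: False}


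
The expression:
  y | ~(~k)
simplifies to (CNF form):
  k | y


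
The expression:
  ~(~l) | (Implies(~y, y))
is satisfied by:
  {y: True, l: True}
  {y: True, l: False}
  {l: True, y: False}


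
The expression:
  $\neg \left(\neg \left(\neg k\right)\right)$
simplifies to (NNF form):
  $\neg k$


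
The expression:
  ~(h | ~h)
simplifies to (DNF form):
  False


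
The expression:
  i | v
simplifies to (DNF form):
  i | v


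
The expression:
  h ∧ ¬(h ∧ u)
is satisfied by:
  {h: True, u: False}


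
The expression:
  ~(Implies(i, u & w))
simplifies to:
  i & (~u | ~w)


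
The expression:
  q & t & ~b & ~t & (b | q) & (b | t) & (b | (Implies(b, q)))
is never true.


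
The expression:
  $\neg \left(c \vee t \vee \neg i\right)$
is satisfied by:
  {i: True, t: False, c: False}


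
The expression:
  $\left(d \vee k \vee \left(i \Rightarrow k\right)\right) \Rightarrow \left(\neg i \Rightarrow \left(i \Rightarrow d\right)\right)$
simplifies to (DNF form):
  $\text{True}$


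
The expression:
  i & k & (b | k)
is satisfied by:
  {i: True, k: True}


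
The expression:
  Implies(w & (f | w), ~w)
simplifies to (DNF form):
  ~w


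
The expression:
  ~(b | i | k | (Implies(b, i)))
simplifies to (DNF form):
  False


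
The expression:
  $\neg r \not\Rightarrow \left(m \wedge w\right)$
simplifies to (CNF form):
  $\neg r \wedge \left(\neg m \vee \neg w\right)$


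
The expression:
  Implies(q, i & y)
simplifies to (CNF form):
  (i | ~q) & (y | ~q)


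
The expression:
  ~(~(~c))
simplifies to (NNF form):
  ~c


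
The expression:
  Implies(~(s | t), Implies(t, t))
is always true.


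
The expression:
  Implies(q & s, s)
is always true.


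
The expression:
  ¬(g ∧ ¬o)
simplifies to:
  o ∨ ¬g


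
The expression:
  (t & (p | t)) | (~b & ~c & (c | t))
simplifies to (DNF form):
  t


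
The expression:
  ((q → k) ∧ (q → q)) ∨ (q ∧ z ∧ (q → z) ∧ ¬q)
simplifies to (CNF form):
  k ∨ ¬q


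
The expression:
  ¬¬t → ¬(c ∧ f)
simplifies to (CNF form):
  ¬c ∨ ¬f ∨ ¬t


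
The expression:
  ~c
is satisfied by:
  {c: False}


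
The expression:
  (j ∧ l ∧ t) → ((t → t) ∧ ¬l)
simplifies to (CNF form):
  ¬j ∨ ¬l ∨ ¬t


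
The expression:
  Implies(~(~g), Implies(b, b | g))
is always true.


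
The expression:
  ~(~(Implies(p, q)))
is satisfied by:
  {q: True, p: False}
  {p: False, q: False}
  {p: True, q: True}


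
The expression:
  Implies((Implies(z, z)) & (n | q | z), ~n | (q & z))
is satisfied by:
  {q: True, z: True, n: False}
  {q: True, z: False, n: False}
  {z: True, q: False, n: False}
  {q: False, z: False, n: False}
  {n: True, q: True, z: True}


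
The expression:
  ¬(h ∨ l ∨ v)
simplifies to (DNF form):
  ¬h ∧ ¬l ∧ ¬v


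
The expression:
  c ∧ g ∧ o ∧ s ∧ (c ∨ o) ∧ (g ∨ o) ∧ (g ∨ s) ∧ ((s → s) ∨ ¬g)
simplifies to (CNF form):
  c ∧ g ∧ o ∧ s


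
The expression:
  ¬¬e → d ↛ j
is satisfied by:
  {d: True, e: False, j: False}
  {d: False, e: False, j: False}
  {j: True, d: True, e: False}
  {j: True, d: False, e: False}
  {e: True, d: True, j: False}


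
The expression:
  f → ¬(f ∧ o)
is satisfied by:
  {o: False, f: False}
  {f: True, o: False}
  {o: True, f: False}


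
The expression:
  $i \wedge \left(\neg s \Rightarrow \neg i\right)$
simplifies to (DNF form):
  $i \wedge s$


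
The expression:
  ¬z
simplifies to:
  ¬z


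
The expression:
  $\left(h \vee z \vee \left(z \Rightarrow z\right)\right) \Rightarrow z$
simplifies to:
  $z$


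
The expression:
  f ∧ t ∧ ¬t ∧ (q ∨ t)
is never true.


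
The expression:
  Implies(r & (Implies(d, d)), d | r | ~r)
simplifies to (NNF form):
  True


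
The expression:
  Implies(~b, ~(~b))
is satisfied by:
  {b: True}


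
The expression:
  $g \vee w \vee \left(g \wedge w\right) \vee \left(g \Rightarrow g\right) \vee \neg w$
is always true.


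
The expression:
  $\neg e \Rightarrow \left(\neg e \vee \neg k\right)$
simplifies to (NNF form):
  $\text{True}$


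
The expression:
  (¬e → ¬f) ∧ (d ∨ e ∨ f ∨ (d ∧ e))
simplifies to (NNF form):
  e ∨ (d ∧ ¬f)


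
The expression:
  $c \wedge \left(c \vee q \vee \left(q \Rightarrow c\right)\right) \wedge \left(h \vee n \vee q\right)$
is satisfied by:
  {c: True, n: True, q: True, h: True}
  {c: True, n: True, q: True, h: False}
  {c: True, n: True, h: True, q: False}
  {c: True, n: True, h: False, q: False}
  {c: True, q: True, h: True, n: False}
  {c: True, q: True, h: False, n: False}
  {c: True, q: False, h: True, n: False}


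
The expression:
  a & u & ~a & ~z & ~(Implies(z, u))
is never true.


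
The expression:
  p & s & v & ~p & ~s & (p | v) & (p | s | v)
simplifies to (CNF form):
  False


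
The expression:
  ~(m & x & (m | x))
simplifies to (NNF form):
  ~m | ~x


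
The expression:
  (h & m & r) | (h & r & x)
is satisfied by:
  {r: True, x: True, m: True, h: True}
  {r: True, x: True, h: True, m: False}
  {r: True, m: True, h: True, x: False}


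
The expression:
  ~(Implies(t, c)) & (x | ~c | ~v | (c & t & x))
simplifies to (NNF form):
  t & ~c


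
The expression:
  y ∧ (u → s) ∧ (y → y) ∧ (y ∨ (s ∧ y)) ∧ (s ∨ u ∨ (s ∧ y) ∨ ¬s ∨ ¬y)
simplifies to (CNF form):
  y ∧ (s ∨ ¬u)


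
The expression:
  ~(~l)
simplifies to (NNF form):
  l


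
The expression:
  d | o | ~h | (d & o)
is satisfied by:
  {d: True, o: True, h: False}
  {d: True, h: False, o: False}
  {o: True, h: False, d: False}
  {o: False, h: False, d: False}
  {d: True, o: True, h: True}
  {d: True, h: True, o: False}
  {o: True, h: True, d: False}


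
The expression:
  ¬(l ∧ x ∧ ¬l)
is always true.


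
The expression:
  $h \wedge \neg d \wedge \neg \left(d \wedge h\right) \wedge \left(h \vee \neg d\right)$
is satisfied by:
  {h: True, d: False}


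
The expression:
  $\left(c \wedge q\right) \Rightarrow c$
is always true.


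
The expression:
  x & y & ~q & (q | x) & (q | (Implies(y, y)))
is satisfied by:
  {x: True, y: True, q: False}


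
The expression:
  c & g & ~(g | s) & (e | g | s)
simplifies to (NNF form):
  False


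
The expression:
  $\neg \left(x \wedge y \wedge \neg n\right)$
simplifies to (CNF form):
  $n \vee \neg x \vee \neg y$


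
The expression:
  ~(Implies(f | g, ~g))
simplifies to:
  g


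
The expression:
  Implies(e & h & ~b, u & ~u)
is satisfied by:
  {b: True, h: False, e: False}
  {h: False, e: False, b: False}
  {b: True, e: True, h: False}
  {e: True, h: False, b: False}
  {b: True, h: True, e: False}
  {h: True, b: False, e: False}
  {b: True, e: True, h: True}


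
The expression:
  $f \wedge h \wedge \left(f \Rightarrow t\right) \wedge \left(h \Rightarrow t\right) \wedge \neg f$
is never true.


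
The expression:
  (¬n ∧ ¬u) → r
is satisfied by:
  {r: True, n: True, u: True}
  {r: True, n: True, u: False}
  {r: True, u: True, n: False}
  {r: True, u: False, n: False}
  {n: True, u: True, r: False}
  {n: True, u: False, r: False}
  {u: True, n: False, r: False}


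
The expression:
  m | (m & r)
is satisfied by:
  {m: True}


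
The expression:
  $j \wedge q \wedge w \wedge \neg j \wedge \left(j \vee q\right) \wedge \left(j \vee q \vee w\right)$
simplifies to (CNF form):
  $\text{False}$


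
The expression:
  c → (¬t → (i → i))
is always true.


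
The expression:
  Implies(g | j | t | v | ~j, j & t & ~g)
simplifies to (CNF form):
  j & t & ~g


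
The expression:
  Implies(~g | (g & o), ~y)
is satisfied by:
  {g: True, y: False, o: False}
  {g: False, y: False, o: False}
  {o: True, g: True, y: False}
  {o: True, g: False, y: False}
  {y: True, g: True, o: False}


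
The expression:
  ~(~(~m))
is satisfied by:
  {m: False}


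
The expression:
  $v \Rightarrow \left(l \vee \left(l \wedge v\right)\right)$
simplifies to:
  $l \vee \neg v$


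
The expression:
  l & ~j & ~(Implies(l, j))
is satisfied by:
  {l: True, j: False}


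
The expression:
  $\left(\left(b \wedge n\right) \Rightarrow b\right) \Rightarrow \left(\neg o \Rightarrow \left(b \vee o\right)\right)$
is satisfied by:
  {b: True, o: True}
  {b: True, o: False}
  {o: True, b: False}


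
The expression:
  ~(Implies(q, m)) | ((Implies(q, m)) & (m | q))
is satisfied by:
  {q: True, m: True}
  {q: True, m: False}
  {m: True, q: False}


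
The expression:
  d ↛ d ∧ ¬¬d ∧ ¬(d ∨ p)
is never true.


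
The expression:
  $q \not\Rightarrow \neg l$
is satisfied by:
  {q: True, l: True}


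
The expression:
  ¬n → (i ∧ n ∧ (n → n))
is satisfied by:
  {n: True}


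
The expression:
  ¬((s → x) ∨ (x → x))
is never true.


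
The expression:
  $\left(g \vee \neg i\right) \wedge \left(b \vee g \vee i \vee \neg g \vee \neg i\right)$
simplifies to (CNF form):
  $g \vee \neg i$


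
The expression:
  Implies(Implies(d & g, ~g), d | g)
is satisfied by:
  {d: True, g: True}
  {d: True, g: False}
  {g: True, d: False}


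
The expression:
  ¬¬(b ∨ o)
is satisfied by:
  {b: True, o: True}
  {b: True, o: False}
  {o: True, b: False}


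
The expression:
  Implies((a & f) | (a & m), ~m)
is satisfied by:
  {m: False, a: False}
  {a: True, m: False}
  {m: True, a: False}


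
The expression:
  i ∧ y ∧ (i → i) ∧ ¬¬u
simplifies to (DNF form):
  i ∧ u ∧ y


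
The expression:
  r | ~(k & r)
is always true.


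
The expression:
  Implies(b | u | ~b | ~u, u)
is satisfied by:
  {u: True}


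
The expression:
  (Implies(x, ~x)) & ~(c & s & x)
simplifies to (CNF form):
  ~x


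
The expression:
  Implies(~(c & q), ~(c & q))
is always true.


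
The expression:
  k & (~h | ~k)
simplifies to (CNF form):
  k & ~h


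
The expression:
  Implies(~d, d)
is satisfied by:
  {d: True}


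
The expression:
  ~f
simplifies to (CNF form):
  ~f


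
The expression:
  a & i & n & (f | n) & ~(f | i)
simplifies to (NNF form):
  False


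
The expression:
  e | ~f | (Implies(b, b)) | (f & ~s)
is always true.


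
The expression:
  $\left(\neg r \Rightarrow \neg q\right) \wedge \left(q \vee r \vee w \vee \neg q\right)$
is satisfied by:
  {r: True, q: False}
  {q: False, r: False}
  {q: True, r: True}


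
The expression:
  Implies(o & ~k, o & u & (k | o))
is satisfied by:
  {k: True, u: True, o: False}
  {k: True, o: False, u: False}
  {u: True, o: False, k: False}
  {u: False, o: False, k: False}
  {k: True, u: True, o: True}
  {k: True, o: True, u: False}
  {u: True, o: True, k: False}


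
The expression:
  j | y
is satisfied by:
  {y: True, j: True}
  {y: True, j: False}
  {j: True, y: False}


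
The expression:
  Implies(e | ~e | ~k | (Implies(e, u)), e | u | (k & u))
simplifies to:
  e | u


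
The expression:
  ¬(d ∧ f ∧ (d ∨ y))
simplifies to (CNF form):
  ¬d ∨ ¬f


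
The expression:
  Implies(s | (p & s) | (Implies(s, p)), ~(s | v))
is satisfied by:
  {v: False, s: False}


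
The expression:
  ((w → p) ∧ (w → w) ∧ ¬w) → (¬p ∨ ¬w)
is always true.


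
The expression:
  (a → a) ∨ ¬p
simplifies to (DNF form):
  True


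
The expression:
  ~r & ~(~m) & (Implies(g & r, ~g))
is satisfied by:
  {m: True, r: False}


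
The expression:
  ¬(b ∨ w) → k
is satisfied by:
  {b: True, k: True, w: True}
  {b: True, k: True, w: False}
  {b: True, w: True, k: False}
  {b: True, w: False, k: False}
  {k: True, w: True, b: False}
  {k: True, w: False, b: False}
  {w: True, k: False, b: False}


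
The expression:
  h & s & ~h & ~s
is never true.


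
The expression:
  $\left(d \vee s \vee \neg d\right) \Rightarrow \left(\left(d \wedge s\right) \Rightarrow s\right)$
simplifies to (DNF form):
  $\text{True}$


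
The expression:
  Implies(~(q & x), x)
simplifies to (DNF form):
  x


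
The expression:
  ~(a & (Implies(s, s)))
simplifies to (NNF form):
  ~a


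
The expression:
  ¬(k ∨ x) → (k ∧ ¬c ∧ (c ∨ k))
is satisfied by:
  {x: True, k: True}
  {x: True, k: False}
  {k: True, x: False}


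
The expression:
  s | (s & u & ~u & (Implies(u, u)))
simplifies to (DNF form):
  s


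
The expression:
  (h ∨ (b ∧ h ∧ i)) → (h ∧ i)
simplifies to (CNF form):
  i ∨ ¬h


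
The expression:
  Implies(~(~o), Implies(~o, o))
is always true.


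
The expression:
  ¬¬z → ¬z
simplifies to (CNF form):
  ¬z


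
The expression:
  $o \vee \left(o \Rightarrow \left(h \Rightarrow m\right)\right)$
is always true.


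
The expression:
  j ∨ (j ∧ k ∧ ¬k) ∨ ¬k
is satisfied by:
  {j: True, k: False}
  {k: False, j: False}
  {k: True, j: True}


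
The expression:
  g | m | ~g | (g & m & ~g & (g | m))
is always true.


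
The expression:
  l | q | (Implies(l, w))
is always true.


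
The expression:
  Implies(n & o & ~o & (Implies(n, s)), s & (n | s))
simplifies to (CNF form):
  True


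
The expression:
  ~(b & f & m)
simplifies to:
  ~b | ~f | ~m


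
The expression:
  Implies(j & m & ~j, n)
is always true.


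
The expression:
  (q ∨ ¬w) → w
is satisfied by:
  {w: True}


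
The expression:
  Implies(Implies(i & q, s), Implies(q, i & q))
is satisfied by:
  {i: True, q: False}
  {q: False, i: False}
  {q: True, i: True}


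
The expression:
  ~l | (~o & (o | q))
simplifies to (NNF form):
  ~l | (q & ~o)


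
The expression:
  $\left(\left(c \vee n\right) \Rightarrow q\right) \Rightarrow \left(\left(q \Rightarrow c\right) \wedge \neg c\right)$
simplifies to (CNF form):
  $\neg q$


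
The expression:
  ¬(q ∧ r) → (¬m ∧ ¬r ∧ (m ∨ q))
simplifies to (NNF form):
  q ∧ (r ∨ ¬m)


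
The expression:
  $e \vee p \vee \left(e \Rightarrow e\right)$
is always true.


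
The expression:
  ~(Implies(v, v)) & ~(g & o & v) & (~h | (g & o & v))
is never true.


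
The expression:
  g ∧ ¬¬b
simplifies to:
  b ∧ g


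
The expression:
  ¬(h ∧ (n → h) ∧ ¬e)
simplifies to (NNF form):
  e ∨ ¬h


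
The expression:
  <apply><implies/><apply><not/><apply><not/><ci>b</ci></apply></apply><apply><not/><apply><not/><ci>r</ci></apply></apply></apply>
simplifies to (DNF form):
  <apply><or/><ci>r</ci><apply><not/><ci>b</ci></apply></apply>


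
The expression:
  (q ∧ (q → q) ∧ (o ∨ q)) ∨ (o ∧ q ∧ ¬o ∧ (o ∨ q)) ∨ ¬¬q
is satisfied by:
  {q: True}


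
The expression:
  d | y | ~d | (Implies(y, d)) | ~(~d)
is always true.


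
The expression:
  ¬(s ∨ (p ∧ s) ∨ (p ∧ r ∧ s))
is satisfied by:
  {s: False}


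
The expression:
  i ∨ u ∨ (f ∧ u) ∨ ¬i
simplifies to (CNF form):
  True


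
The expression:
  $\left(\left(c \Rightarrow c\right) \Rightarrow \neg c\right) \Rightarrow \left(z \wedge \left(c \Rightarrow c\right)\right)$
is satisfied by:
  {z: True, c: True}
  {z: True, c: False}
  {c: True, z: False}


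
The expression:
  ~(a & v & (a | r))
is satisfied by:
  {v: False, a: False}
  {a: True, v: False}
  {v: True, a: False}


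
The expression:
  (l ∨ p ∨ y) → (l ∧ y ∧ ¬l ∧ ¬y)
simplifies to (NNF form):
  ¬l ∧ ¬p ∧ ¬y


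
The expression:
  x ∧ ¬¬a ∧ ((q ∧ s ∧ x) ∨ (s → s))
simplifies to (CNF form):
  a ∧ x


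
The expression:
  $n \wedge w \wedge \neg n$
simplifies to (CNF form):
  $\text{False}$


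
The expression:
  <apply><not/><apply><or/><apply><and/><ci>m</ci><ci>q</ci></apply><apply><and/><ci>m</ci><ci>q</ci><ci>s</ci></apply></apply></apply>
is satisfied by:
  {m: False, q: False}
  {q: True, m: False}
  {m: True, q: False}


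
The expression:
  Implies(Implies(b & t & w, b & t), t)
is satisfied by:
  {t: True}


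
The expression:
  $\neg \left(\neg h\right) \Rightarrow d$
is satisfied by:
  {d: True, h: False}
  {h: False, d: False}
  {h: True, d: True}


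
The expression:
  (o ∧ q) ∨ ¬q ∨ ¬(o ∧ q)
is always true.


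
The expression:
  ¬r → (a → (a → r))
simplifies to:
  r ∨ ¬a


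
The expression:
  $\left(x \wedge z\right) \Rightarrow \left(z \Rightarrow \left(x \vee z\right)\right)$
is always true.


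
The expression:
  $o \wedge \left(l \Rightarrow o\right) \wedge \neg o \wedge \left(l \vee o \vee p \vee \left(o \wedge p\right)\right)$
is never true.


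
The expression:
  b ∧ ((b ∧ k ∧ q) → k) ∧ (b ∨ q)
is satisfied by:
  {b: True}


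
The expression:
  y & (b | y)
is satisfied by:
  {y: True}


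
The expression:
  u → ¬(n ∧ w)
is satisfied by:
  {w: False, u: False, n: False}
  {n: True, w: False, u: False}
  {u: True, w: False, n: False}
  {n: True, u: True, w: False}
  {w: True, n: False, u: False}
  {n: True, w: True, u: False}
  {u: True, w: True, n: False}


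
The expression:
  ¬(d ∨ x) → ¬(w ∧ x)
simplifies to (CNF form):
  True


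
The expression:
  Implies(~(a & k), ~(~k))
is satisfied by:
  {k: True}


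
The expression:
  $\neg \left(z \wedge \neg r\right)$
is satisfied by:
  {r: True, z: False}
  {z: False, r: False}
  {z: True, r: True}


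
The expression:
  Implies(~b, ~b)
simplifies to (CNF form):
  True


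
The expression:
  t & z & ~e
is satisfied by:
  {t: True, z: True, e: False}


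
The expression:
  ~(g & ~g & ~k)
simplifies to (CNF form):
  True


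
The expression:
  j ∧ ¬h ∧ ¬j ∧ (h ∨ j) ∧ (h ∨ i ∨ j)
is never true.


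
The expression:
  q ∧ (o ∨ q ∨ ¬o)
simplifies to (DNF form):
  q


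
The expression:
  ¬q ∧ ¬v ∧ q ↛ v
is never true.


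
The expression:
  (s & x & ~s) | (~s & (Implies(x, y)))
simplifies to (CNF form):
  ~s & (y | ~x)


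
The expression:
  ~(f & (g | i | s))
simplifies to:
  ~f | (~g & ~i & ~s)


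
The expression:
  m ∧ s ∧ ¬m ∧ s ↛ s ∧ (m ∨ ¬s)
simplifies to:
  False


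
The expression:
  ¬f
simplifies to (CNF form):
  ¬f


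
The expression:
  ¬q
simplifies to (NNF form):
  ¬q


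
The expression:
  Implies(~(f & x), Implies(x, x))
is always true.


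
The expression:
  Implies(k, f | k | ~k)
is always true.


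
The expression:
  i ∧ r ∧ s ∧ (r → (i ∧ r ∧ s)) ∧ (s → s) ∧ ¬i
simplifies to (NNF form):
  False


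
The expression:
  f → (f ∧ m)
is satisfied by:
  {m: True, f: False}
  {f: False, m: False}
  {f: True, m: True}


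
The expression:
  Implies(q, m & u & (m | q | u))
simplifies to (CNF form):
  (m | ~q) & (u | ~q)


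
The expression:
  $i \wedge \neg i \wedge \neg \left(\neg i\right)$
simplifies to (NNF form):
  $\text{False}$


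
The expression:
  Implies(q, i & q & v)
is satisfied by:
  {i: True, v: True, q: False}
  {i: True, v: False, q: False}
  {v: True, i: False, q: False}
  {i: False, v: False, q: False}
  {i: True, q: True, v: True}


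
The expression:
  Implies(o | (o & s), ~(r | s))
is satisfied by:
  {r: False, o: False, s: False}
  {s: True, r: False, o: False}
  {r: True, s: False, o: False}
  {s: True, r: True, o: False}
  {o: True, s: False, r: False}


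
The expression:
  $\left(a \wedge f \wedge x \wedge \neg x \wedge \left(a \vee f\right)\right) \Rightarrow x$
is always true.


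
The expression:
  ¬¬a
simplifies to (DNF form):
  a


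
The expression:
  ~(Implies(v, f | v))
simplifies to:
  False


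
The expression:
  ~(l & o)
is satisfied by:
  {l: False, o: False}
  {o: True, l: False}
  {l: True, o: False}


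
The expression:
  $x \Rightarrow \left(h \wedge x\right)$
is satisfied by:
  {h: True, x: False}
  {x: False, h: False}
  {x: True, h: True}


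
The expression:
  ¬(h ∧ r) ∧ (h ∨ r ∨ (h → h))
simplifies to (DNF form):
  ¬h ∨ ¬r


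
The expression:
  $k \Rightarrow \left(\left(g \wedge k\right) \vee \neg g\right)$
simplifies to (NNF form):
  $\text{True}$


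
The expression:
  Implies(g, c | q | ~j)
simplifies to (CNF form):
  c | q | ~g | ~j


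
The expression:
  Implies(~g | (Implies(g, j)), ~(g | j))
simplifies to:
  ~j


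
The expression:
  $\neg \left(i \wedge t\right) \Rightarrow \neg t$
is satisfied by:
  {i: True, t: False}
  {t: False, i: False}
  {t: True, i: True}


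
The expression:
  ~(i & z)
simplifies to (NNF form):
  ~i | ~z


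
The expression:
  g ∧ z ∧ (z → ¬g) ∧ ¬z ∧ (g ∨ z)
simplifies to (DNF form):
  False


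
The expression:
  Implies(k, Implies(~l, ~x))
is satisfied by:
  {l: True, k: False, x: False}
  {k: False, x: False, l: False}
  {x: True, l: True, k: False}
  {x: True, k: False, l: False}
  {l: True, k: True, x: False}
  {k: True, l: False, x: False}
  {x: True, k: True, l: True}


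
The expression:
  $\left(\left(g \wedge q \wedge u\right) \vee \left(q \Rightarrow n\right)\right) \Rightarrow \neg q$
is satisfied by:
  {u: False, g: False, q: False, n: False}
  {g: True, n: False, u: False, q: False}
  {u: True, n: False, g: False, q: False}
  {g: True, u: True, n: False, q: False}
  {n: True, u: False, g: False, q: False}
  {n: True, g: True, u: False, q: False}
  {n: True, u: True, g: False, q: False}
  {n: True, g: True, u: True, q: False}
  {q: True, n: False, u: False, g: False}
  {q: True, g: True, n: False, u: False}
  {q: True, u: True, n: False, g: False}


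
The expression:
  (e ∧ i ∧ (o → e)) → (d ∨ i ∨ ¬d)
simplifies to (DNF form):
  True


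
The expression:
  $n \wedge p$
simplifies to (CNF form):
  $n \wedge p$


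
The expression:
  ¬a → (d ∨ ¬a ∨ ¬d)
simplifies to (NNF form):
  True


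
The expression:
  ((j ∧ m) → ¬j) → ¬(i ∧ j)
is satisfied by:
  {m: True, i: False, j: False}
  {m: False, i: False, j: False}
  {j: True, m: True, i: False}
  {j: True, m: False, i: False}
  {i: True, m: True, j: False}
  {i: True, m: False, j: False}
  {i: True, j: True, m: True}


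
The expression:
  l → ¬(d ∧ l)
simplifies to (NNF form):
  ¬d ∨ ¬l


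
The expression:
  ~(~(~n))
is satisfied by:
  {n: False}


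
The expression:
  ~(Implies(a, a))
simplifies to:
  False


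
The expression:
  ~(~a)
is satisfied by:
  {a: True}


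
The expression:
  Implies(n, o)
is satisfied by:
  {o: True, n: False}
  {n: False, o: False}
  {n: True, o: True}


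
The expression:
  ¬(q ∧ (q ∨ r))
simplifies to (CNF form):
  ¬q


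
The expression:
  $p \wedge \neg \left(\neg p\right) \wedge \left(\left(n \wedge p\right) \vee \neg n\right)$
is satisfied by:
  {p: True}


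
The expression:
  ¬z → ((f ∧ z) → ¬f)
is always true.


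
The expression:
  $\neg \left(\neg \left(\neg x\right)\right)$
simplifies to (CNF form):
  $\neg x$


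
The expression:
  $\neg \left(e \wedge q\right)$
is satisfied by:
  {e: False, q: False}
  {q: True, e: False}
  {e: True, q: False}


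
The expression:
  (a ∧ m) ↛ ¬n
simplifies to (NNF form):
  a ∧ m ∧ n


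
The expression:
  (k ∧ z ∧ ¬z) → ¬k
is always true.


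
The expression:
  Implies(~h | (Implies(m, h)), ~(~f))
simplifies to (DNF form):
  f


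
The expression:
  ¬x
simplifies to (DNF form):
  ¬x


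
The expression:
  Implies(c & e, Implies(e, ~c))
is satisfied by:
  {c: False, e: False}
  {e: True, c: False}
  {c: True, e: False}


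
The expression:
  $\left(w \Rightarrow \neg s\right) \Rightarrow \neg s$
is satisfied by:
  {w: True, s: False}
  {s: False, w: False}
  {s: True, w: True}


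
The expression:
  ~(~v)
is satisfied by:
  {v: True}


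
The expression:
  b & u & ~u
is never true.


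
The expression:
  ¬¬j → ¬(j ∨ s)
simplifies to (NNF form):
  ¬j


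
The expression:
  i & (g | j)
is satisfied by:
  {g: True, j: True, i: True}
  {g: True, i: True, j: False}
  {j: True, i: True, g: False}


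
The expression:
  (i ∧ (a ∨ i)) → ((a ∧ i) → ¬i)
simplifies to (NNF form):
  ¬a ∨ ¬i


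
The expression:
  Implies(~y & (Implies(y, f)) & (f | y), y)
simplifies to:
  y | ~f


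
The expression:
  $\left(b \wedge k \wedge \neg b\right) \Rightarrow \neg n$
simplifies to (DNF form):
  $\text{True}$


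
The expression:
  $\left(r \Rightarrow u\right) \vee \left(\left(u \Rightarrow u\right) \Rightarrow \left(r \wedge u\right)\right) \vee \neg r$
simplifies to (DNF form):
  $u \vee \neg r$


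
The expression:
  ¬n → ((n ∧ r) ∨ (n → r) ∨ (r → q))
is always true.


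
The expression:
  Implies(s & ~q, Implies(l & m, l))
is always true.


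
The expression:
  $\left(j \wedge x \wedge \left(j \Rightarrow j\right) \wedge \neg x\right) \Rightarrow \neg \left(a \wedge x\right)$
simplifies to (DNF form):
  $\text{True}$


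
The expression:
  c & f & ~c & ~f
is never true.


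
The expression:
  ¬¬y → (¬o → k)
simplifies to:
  k ∨ o ∨ ¬y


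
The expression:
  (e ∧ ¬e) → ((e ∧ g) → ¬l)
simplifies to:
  True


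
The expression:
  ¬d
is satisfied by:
  {d: False}


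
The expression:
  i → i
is always true.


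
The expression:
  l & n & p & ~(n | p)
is never true.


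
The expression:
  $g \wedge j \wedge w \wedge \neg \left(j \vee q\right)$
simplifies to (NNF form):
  $\text{False}$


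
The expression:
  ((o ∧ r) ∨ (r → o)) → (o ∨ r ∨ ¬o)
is always true.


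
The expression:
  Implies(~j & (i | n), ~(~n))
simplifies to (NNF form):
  j | n | ~i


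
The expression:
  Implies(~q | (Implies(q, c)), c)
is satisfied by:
  {q: True, c: True}
  {q: True, c: False}
  {c: True, q: False}


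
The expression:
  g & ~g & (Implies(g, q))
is never true.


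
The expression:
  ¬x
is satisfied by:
  {x: False}


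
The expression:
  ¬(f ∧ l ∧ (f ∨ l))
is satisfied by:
  {l: False, f: False}
  {f: True, l: False}
  {l: True, f: False}


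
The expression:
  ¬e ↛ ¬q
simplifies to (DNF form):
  q ∧ ¬e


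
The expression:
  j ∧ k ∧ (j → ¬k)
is never true.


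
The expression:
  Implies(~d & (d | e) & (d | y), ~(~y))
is always true.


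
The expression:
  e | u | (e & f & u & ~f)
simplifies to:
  e | u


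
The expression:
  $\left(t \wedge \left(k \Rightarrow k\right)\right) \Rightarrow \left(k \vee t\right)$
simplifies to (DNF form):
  $\text{True}$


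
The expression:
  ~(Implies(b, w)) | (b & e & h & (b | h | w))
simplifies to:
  b & (e | ~w) & (h | ~w)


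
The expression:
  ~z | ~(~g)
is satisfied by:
  {g: True, z: False}
  {z: False, g: False}
  {z: True, g: True}


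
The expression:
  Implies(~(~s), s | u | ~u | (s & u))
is always true.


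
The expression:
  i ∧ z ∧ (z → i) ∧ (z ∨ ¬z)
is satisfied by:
  {z: True, i: True}


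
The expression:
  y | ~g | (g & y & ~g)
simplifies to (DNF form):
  y | ~g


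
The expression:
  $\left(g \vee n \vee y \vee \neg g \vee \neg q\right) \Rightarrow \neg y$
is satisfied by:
  {y: False}


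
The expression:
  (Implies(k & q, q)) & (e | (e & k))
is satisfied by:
  {e: True}


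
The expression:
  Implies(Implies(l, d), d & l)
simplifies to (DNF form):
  l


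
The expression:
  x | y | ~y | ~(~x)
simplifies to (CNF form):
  True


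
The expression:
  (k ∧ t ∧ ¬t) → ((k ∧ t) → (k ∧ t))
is always true.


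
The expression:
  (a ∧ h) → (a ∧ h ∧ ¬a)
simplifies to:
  ¬a ∨ ¬h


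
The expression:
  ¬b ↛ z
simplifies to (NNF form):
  ¬b ∧ ¬z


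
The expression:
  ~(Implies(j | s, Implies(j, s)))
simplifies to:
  j & ~s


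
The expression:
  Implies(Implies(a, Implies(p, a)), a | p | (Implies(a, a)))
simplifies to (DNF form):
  True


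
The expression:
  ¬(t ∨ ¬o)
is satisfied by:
  {o: True, t: False}


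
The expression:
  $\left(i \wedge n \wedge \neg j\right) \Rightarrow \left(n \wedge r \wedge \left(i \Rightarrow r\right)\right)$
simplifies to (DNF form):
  $j \vee r \vee \neg i \vee \neg n$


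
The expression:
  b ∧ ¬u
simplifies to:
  b ∧ ¬u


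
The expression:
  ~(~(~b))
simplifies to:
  ~b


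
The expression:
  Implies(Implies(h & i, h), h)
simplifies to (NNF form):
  h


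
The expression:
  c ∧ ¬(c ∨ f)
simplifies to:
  False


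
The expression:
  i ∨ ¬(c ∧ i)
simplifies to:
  True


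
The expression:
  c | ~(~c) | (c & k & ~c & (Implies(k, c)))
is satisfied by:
  {c: True}


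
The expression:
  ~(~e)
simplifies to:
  e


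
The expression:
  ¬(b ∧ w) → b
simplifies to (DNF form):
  b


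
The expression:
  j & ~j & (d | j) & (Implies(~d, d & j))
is never true.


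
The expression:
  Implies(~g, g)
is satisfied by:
  {g: True}


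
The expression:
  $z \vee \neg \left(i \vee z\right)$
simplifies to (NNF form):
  $z \vee \neg i$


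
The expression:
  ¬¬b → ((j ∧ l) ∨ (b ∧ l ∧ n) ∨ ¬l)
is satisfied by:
  {j: True, n: True, l: False, b: False}
  {j: True, l: False, b: False, n: False}
  {n: True, l: False, b: False, j: False}
  {n: False, l: False, b: False, j: False}
  {j: True, b: True, n: True, l: False}
  {j: True, b: True, n: False, l: False}
  {b: True, n: True, j: False, l: False}
  {b: True, j: False, l: False, n: False}
  {n: True, j: True, l: True, b: False}
  {j: True, l: True, n: False, b: False}
  {n: True, l: True, j: False, b: False}
  {l: True, j: False, b: False, n: False}
  {j: True, b: True, l: True, n: True}
  {j: True, b: True, l: True, n: False}
  {b: True, l: True, n: True, j: False}


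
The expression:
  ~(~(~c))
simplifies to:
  ~c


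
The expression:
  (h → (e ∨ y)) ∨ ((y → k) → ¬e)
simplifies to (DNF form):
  True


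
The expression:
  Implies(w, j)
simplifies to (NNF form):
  j | ~w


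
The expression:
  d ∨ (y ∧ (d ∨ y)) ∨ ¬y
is always true.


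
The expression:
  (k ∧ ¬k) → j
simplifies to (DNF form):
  True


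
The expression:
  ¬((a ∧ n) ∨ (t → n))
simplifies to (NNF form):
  t ∧ ¬n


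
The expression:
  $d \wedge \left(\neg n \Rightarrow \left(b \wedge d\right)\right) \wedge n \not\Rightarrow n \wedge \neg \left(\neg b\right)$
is never true.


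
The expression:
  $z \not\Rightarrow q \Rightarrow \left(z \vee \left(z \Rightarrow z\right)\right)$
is always true.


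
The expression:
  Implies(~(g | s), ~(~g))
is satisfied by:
  {g: True, s: True}
  {g: True, s: False}
  {s: True, g: False}


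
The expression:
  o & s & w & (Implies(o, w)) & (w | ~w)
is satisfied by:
  {w: True, o: True, s: True}


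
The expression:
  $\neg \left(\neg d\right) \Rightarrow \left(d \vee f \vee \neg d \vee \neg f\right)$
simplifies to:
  $\text{True}$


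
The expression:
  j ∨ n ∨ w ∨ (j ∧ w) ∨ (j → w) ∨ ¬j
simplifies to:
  True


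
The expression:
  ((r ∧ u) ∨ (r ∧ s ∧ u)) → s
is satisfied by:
  {s: True, u: False, r: False}
  {u: False, r: False, s: False}
  {r: True, s: True, u: False}
  {r: True, u: False, s: False}
  {s: True, u: True, r: False}
  {u: True, s: False, r: False}
  {r: True, u: True, s: True}


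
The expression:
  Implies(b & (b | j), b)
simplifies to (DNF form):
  True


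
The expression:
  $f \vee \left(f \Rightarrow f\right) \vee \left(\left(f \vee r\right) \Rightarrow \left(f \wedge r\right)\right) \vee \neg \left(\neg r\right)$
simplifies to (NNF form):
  $\text{True}$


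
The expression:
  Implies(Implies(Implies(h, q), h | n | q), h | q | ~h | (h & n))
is always true.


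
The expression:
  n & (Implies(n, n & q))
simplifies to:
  n & q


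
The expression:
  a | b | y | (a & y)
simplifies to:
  a | b | y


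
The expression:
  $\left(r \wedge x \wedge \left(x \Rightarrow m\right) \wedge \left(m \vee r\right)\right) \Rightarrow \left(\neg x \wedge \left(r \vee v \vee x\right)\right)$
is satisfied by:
  {m: False, x: False, r: False}
  {r: True, m: False, x: False}
  {x: True, m: False, r: False}
  {r: True, x: True, m: False}
  {m: True, r: False, x: False}
  {r: True, m: True, x: False}
  {x: True, m: True, r: False}


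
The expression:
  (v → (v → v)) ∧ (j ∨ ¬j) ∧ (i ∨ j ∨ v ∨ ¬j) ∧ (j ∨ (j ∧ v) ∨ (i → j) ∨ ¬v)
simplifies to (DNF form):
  j ∨ ¬i ∨ ¬v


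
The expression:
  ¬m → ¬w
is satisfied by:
  {m: True, w: False}
  {w: False, m: False}
  {w: True, m: True}


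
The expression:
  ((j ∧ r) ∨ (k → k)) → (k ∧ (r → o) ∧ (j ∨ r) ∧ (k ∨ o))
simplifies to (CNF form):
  k ∧ (j ∨ r) ∧ (o ∨ ¬r)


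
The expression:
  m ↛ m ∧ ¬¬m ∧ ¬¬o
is never true.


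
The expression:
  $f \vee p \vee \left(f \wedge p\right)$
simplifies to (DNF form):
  $f \vee p$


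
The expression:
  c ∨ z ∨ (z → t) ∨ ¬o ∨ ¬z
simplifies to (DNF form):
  True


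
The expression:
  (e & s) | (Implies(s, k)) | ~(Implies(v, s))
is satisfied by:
  {k: True, e: True, s: False}
  {k: True, s: False, e: False}
  {e: True, s: False, k: False}
  {e: False, s: False, k: False}
  {k: True, e: True, s: True}
  {k: True, s: True, e: False}
  {e: True, s: True, k: False}


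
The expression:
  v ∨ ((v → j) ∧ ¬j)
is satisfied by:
  {v: True, j: False}
  {j: False, v: False}
  {j: True, v: True}


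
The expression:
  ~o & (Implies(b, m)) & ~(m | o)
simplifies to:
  ~b & ~m & ~o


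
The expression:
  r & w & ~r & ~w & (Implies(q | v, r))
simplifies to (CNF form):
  False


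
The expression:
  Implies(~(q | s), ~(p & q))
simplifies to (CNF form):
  True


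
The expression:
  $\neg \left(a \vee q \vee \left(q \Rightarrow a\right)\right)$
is never true.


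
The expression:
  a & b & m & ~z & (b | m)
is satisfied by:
  {a: True, m: True, b: True, z: False}


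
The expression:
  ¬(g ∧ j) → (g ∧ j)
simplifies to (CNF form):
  g ∧ j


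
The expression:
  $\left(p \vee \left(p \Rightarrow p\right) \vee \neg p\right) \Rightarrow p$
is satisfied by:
  {p: True}


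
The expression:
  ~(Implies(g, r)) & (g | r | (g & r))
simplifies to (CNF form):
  g & ~r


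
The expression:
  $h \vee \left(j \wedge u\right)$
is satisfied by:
  {u: True, h: True, j: True}
  {u: True, h: True, j: False}
  {h: True, j: True, u: False}
  {h: True, j: False, u: False}
  {u: True, j: True, h: False}


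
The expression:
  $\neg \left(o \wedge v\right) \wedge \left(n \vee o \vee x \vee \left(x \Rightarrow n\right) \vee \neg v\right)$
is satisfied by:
  {v: False, o: False}
  {o: True, v: False}
  {v: True, o: False}


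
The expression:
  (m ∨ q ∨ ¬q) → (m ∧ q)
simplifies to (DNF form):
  m ∧ q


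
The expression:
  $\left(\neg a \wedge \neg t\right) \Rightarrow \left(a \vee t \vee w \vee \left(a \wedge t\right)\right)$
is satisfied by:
  {a: True, t: True, w: True}
  {a: True, t: True, w: False}
  {a: True, w: True, t: False}
  {a: True, w: False, t: False}
  {t: True, w: True, a: False}
  {t: True, w: False, a: False}
  {w: True, t: False, a: False}


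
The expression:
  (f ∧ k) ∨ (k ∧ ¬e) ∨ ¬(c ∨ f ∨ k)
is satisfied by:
  {f: True, k: True, e: False, c: False}
  {c: True, f: True, k: True, e: False}
  {k: True, c: False, f: False, e: False}
  {c: True, k: True, f: False, e: False}
  {e: True, f: True, k: True, c: False}
  {e: True, c: True, f: True, k: True}
  {c: False, k: False, f: False, e: False}
  {e: True, c: False, k: False, f: False}


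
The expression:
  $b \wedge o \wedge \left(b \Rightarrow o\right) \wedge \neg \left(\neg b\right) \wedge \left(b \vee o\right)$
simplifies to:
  $b \wedge o$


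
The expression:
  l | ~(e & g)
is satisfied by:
  {l: True, g: False, e: False}
  {g: False, e: False, l: False}
  {l: True, e: True, g: False}
  {e: True, g: False, l: False}
  {l: True, g: True, e: False}
  {g: True, l: False, e: False}
  {l: True, e: True, g: True}
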